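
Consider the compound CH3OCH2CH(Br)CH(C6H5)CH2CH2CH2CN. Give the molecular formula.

Element totals:
  C: 14
  H: 18
  Br: 1
  N: 1
  O: 1

C14H18BrNO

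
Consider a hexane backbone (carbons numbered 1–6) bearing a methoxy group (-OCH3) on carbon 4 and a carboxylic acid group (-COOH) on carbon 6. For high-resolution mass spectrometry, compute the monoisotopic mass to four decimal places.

160.1099

Atom tally by fragment:
  CH3 → C:1 H:3
  CH2 → C:1 H:2
  CH2 → C:1 H:2
  CH(OCH3) → C:2 H:4 O:1
  CH2 → C:1 H:2
  CH2COOH → C:2 H:3 O:2
Element totals:
  C: 8
  H: 16
  O: 3
Molecular formula: C8H16O3.
  M = 8(12.0) + 16(1.007825) + 3(15.994915)
    = 96.000000 + 16.125200 + 47.984745 = 160.109945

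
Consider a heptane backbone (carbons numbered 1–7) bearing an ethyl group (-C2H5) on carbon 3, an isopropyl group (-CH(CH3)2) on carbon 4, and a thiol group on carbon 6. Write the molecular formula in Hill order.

C12H26S

Atom tally by fragment:
  CH3 → C:1 H:3
  CH2 → C:1 H:2
  CH(C2H5) → C:3 H:6
  CH(CH(CH3)2) → C:4 H:8
  CH2 → C:1 H:2
  CH(SH) → C:1 H:2 S:1
  CH3 → C:1 H:3
Element totals:
  C: 12
  H: 26
  S: 1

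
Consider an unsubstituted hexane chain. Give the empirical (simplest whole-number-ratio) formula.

Atom tally by fragment:
  CH3 → C:1 H:3
  CH2 → C:1 H:2
  CH2 → C:1 H:2
  CH2 → C:1 H:2
  CH2 → C:1 H:2
  CH3 → C:1 H:3
Element totals:
  C: 6
  H: 14
Molecular formula: C6H14.
gcd of subscripts = 2; dividing each by 2:
  C: 6/2 = 3
  H: 14/2 = 7

C3H7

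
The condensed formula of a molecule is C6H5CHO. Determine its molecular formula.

C7H6O

Atom tally by fragment:
  benzene ring core → C:6 H:6
  (− 1 ring H displaced by substituents)
  + CHO → C:1 H:1 O:1
Element totals:
  C: 7
  H: 6
  O: 1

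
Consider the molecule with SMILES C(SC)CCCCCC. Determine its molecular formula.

Atom tally by fragment:
  CH3SCH2 → C:2 H:5 S:1
  CH2 → C:1 H:2
  CH2 → C:1 H:2
  CH2 → C:1 H:2
  CH2 → C:1 H:2
  CH2 → C:1 H:2
  CH3 → C:1 H:3
Element totals:
  C: 8
  H: 18
  S: 1

C8H18S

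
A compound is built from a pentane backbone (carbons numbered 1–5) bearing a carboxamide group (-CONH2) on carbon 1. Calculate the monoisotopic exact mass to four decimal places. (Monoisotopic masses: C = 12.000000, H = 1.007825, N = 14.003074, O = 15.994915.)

Atom tally by fragment:
  H2NOCCH2 → C:2 H:4 O:1 N:1
  CH2 → C:1 H:2
  CH2 → C:1 H:2
  CH2 → C:1 H:2
  CH3 → C:1 H:3
Element totals:
  C: 6
  H: 13
  N: 1
  O: 1
Molecular formula: C6H13NO.
  M = 6(12.0) + 13(1.007825) + 14.003074 + 15.994915
    = 72.000000 + 13.101725 + 14.003074 + 15.994915 = 115.099714

115.0997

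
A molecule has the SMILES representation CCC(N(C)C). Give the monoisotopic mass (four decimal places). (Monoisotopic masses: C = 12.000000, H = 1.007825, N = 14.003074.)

87.1048

Atom tally by fragment:
  CH3 → C:1 H:3
  CH2 → C:1 H:2
  CH2N(CH3)2 → C:3 H:8 N:1
Element totals:
  C: 5
  H: 13
  N: 1
Molecular formula: C5H13N.
  M = 5(12.0) + 13(1.007825) + 14.003074
    = 60.000000 + 13.101725 + 14.003074 = 87.104799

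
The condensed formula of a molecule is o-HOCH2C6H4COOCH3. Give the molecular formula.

Element totals:
  C: 9
  H: 10
  O: 3

C9H10O3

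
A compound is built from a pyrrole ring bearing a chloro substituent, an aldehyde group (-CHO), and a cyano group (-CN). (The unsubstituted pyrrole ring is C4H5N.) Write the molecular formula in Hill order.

C6H3ClN2O

Atom tally by fragment:
  pyrrole ring core → C:4 H:5 N:1
  (− 3 ring H displaced by substituents)
  + Cl → Cl:1
  + CHO → C:1 H:1 O:1
  + CN → C:1 N:1
Element totals:
  C: 6
  H: 3
  Cl: 1
  N: 2
  O: 1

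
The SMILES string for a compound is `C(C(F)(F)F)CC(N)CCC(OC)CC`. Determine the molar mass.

Atom tally by fragment:
  F3CCH2 → C:2 H:2 F:3
  CH2 → C:1 H:2
  CH(NH2) → C:1 H:3 N:1
  CH2 → C:1 H:2
  CH2 → C:1 H:2
  CH(OCH3) → C:2 H:4 O:1
  CH2 → C:1 H:2
  CH3 → C:1 H:3
Element totals:
  C: 10
  H: 20
  F: 3
  N: 1
  O: 1
Molecular formula: C10H20F3NO.
  M = 10(12.011) + 20(1.008) + 3(18.998) + 14.007 + 15.999
    = 120.110 + 20.160 + 56.994 + 14.007 + 15.999 = 227.270

227.27 g/mol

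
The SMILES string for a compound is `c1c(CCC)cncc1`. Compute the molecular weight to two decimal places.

121.18 g/mol

Atom tally by fragment:
  pyridine ring core → C:5 H:5 N:1
  (− 1 ring H displaced by substituents)
  + CH2CH2CH3 → C:3 H:7
Element totals:
  C: 8
  H: 11
  N: 1
Molecular formula: C8H11N.
  M = 8(12.011) + 11(1.008) + 14.007
    = 96.088 + 11.088 + 14.007 = 121.183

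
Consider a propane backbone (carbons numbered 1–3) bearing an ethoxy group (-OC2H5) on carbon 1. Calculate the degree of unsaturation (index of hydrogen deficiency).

Atom tally by fragment:
  C2H5OCH2 → C:3 H:7 O:1
  CH2 → C:1 H:2
  CH3 → C:1 H:3
Element totals:
  C: 5
  H: 12
  O: 1
Molecular formula: C5H12O.
DoU = (2C + 2 + N − H − X) / 2 = (2·5 + 2 + 0 − 12 − 0) / 2 = 0.

0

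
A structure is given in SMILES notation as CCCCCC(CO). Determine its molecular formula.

C7H16O

Atom tally by fragment:
  CH3 → C:1 H:3
  CH2 → C:1 H:2
  CH2 → C:1 H:2
  CH2 → C:1 H:2
  CH2 → C:1 H:2
  CH2CH2OH → C:2 H:5 O:1
Element totals:
  C: 7
  H: 16
  O: 1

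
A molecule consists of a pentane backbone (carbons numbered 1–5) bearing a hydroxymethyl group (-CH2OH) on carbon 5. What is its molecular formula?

Atom tally by fragment:
  CH3 → C:1 H:3
  CH2 → C:1 H:2
  CH2 → C:1 H:2
  CH2 → C:1 H:2
  CH2CH2OH → C:2 H:5 O:1
Element totals:
  C: 6
  H: 14
  O: 1

C6H14O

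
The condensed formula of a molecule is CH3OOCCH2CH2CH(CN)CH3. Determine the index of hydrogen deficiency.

3

Atom tally by fragment:
  CH3OOCCH2 → C:3 H:5 O:2
  CH2 → C:1 H:2
  CH(CN) → C:2 H:1 N:1
  CH3 → C:1 H:3
Element totals:
  C: 7
  H: 11
  N: 1
  O: 2
Molecular formula: C7H11NO2.
DoU = (2C + 2 + N − H − X) / 2 = (2·7 + 2 + 1 − 11 − 0) / 2 = 3.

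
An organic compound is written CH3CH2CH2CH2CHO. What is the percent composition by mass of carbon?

Atom tally by fragment:
  CH3 → C:1 H:3
  CH2 → C:1 H:2
  CH2 → C:1 H:2
  CH2CHO → C:2 H:3 O:1
Element totals:
  C: 5
  H: 10
  O: 1
Molecular formula: C5H10O.
Molar mass = 86.134 g/mol.
Mass from C: 5 × 12.011 = 60.055 g/mol.
%C = 60.055 / 86.134 × 100 = 69.72%.

69.72%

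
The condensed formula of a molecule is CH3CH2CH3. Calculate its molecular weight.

44.10 g/mol

Atom tally by fragment:
  CH3 → C:1 H:3
  CH2 → C:1 H:2
  CH3 → C:1 H:3
Element totals:
  C: 3
  H: 8
Molecular formula: C3H8.
  M = 3(12.011) + 8(1.008)
    = 36.033 + 8.064 = 44.097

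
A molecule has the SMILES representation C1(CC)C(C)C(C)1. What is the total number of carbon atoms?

7

Atom tally by fragment:
  cyclopropane ring core → C:3 H:6
  (− 3 ring H displaced by substituents)
  + C2H5 → C:2 H:5
  + CH3 → C:1 H:3
  + CH3 → C:1 H:3
Element totals:
  C: 7
  H: 14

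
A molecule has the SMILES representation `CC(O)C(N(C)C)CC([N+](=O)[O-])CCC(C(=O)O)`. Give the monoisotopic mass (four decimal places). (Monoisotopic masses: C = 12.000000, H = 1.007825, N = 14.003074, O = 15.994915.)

Atom tally by fragment:
  CH3 → C:1 H:3
  CH(OH) → C:1 H:2 O:1
  CH(N(CH3)2) → C:3 H:7 N:1
  CH2 → C:1 H:2
  CH(NO2) → C:1 H:1 N:1 O:2
  CH2 → C:1 H:2
  CH2 → C:1 H:2
  CH2COOH → C:2 H:3 O:2
Element totals:
  C: 11
  H: 22
  N: 2
  O: 5
Molecular formula: C11H22N2O5.
  M = 11(12.0) + 22(1.007825) + 2(14.003074) + 5(15.994915)
    = 132.000000 + 22.172150 + 28.006148 + 79.974575 = 262.152873

262.1529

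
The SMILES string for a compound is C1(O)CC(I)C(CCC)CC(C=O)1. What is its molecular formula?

Atom tally by fragment:
  cyclohexane ring core → C:6 H:12
  (− 4 ring H displaced by substituents)
  + OH → O:1 H:1
  + I → I:1
  + CH2CH2CH3 → C:3 H:7
  + CHO → C:1 H:1 O:1
Element totals:
  C: 10
  H: 17
  I: 1
  O: 2

C10H17IO2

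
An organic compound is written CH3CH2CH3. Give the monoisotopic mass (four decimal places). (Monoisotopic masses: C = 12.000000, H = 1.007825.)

44.0626

Element totals:
  C: 3
  H: 8
Molecular formula: C3H8.
  M = 3(12.0) + 8(1.007825)
    = 36.000000 + 8.062600 = 44.062600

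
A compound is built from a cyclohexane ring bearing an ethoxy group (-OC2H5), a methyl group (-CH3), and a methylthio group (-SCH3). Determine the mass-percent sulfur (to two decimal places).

Atom tally by fragment:
  cyclohexane ring core → C:6 H:12
  (− 3 ring H displaced by substituents)
  + OC2H5 → C:2 H:5 O:1
  + CH3 → C:1 H:3
  + SCH3 → C:1 H:3 S:1
Element totals:
  C: 10
  H: 20
  O: 1
  S: 1
Molecular formula: C10H20OS.
Molar mass = 188.329 g/mol.
Mass from S: 1 × 32.06 = 32.060 g/mol.
%S = 32.060 / 188.329 × 100 = 17.02%.

17.02%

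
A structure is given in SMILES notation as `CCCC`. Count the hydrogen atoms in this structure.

10

Atom tally by fragment:
  CH3 → C:1 H:3
  CH2 → C:1 H:2
  CH2 → C:1 H:2
  CH3 → C:1 H:3
Element totals:
  C: 4
  H: 10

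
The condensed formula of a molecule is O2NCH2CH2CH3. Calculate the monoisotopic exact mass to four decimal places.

89.0477

Atom tally by fragment:
  O2NCH2 → C:1 H:2 N:1 O:2
  CH2 → C:1 H:2
  CH3 → C:1 H:3
Element totals:
  C: 3
  H: 7
  N: 1
  O: 2
Molecular formula: C3H7NO2.
  M = 3(12.0) + 7(1.007825) + 14.003074 + 2(15.994915)
    = 36.000000 + 7.054775 + 14.003074 + 31.989830 = 89.047679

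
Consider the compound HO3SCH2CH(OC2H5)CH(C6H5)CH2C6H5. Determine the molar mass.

Atom tally by fragment:
  HO3SCH2 → C:1 H:3 S:1 O:3
  CH(OC2H5) → C:3 H:6 O:1
  CH(C6H5) → C:7 H:6
  CH2C6H5 → C:7 H:7
Element totals:
  C: 18
  H: 22
  O: 4
  S: 1
Molecular formula: C18H22O4S.
  M = 18(12.011) + 22(1.008) + 4(15.999) + 32.06
    = 216.198 + 22.176 + 63.996 + 32.060 = 334.430

334.43 g/mol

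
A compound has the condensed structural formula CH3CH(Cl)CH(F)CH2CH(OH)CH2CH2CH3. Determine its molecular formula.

Atom tally by fragment:
  CH3 → C:1 H:3
  CH(Cl) → C:1 H:1 Cl:1
  CH(F) → C:1 H:1 F:1
  CH2 → C:1 H:2
  CH(OH) → C:1 H:2 O:1
  CH2 → C:1 H:2
  CH2 → C:1 H:2
  CH3 → C:1 H:3
Element totals:
  C: 8
  H: 16
  Cl: 1
  F: 1
  O: 1

C8H16ClFO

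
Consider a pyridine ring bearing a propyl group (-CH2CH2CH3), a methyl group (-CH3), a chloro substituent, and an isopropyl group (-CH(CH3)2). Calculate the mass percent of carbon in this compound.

68.07%

Atom tally by fragment:
  pyridine ring core → C:5 H:5 N:1
  (− 4 ring H displaced by substituents)
  + CH2CH2CH3 → C:3 H:7
  + CH3 → C:1 H:3
  + Cl → Cl:1
  + CH(CH3)2 → C:3 H:7
Element totals:
  C: 12
  H: 18
  Cl: 1
  N: 1
Molecular formula: C12H18ClN.
Molar mass = 211.733 g/mol.
Mass from C: 12 × 12.011 = 144.132 g/mol.
%C = 144.132 / 211.733 × 100 = 68.07%.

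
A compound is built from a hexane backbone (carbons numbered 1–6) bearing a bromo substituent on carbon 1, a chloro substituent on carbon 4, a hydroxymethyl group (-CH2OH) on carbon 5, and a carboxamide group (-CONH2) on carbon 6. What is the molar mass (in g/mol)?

272.57 g/mol

Atom tally by fragment:
  BrCH2 → C:1 H:2 Br:1
  CH2 → C:1 H:2
  CH2 → C:1 H:2
  CH(Cl) → C:1 H:1 Cl:1
  CH(CH2OH) → C:2 H:4 O:1
  CH2CONH2 → C:2 H:4 O:1 N:1
Element totals:
  C: 8
  H: 15
  Br: 1
  Cl: 1
  N: 1
  O: 2
Molecular formula: C8H15BrClNO2.
  M = 8(12.011) + 15(1.008) + 79.904 + 35.45 + 14.007 + 2(15.999)
    = 96.088 + 15.120 + 79.904 + 35.450 + 14.007 + 31.998 = 272.567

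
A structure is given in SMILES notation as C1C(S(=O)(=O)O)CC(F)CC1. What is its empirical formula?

Atom tally by fragment:
  cyclohexane ring core → C:6 H:12
  (− 2 ring H displaced by substituents)
  + SO3H → S:1 O:3 H:1
  + F → F:1
Element totals:
  C: 6
  H: 11
  F: 1
  O: 3
  S: 1
Molecular formula: C6H11FO3S.
gcd of subscripts (6, 1, 11, 3, 1) = 1, so the empirical formula equals the molecular formula.

C6H11FO3S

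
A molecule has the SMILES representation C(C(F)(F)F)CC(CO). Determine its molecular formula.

Atom tally by fragment:
  F3CCH2 → C:2 H:2 F:3
  CH2 → C:1 H:2
  CH2CH2OH → C:2 H:5 O:1
Element totals:
  C: 5
  H: 9
  F: 3
  O: 1

C5H9F3O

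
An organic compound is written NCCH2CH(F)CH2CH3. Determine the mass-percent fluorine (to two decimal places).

18.79%

Atom tally by fragment:
  NCCH2 → C:2 H:2 N:1
  CH(F) → C:1 H:1 F:1
  CH2 → C:1 H:2
  CH3 → C:1 H:3
Element totals:
  C: 5
  H: 8
  F: 1
  N: 1
Molecular formula: C5H8FN.
Molar mass = 101.124 g/mol.
Mass from F: 1 × 18.998 = 18.998 g/mol.
%F = 18.998 / 101.124 × 100 = 18.79%.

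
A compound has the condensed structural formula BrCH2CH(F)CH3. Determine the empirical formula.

C3H6BrF

Element totals:
  C: 3
  H: 6
  Br: 1
  F: 1
Molecular formula: C3H6BrF.
gcd of subscripts (1, 3, 1, 6) = 1, so the empirical formula equals the molecular formula.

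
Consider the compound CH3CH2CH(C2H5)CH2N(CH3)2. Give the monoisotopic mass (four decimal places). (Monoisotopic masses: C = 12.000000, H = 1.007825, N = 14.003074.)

Element totals:
  C: 8
  H: 19
  N: 1
Molecular formula: C8H19N.
  M = 8(12.0) + 19(1.007825) + 14.003074
    = 96.000000 + 19.148675 + 14.003074 = 129.151749

129.1517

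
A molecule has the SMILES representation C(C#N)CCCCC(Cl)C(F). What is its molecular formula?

Atom tally by fragment:
  NCCH2 → C:2 H:2 N:1
  CH2 → C:1 H:2
  CH2 → C:1 H:2
  CH2 → C:1 H:2
  CH2 → C:1 H:2
  CH(Cl) → C:1 H:1 Cl:1
  CH2F → C:1 H:2 F:1
Element totals:
  C: 8
  H: 13
  Cl: 1
  F: 1
  N: 1

C8H13ClFN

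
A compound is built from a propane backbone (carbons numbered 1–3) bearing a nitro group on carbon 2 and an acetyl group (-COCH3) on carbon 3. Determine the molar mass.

Atom tally by fragment:
  CH3 → C:1 H:3
  CH(NO2) → C:1 H:1 N:1 O:2
  CH2COCH3 → C:3 H:5 O:1
Element totals:
  C: 5
  H: 9
  N: 1
  O: 3
Molecular formula: C5H9NO3.
  M = 5(12.011) + 9(1.008) + 14.007 + 3(15.999)
    = 60.055 + 9.072 + 14.007 + 47.997 = 131.131

131.13 g/mol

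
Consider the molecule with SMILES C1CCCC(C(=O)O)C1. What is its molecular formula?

Atom tally by fragment:
  cyclohexane ring core → C:6 H:12
  (− 1 ring H displaced by substituents)
  + COOH → C:1 H:1 O:2
Element totals:
  C: 7
  H: 12
  O: 2

C7H12O2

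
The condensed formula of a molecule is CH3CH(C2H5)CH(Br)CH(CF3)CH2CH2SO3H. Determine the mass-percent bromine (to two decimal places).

23.42%

Atom tally by fragment:
  CH3 → C:1 H:3
  CH(C2H5) → C:3 H:6
  CH(Br) → C:1 H:1 Br:1
  CH(CF3) → C:2 H:1 F:3
  CH2 → C:1 H:2
  CH2SO3H → C:1 H:3 S:1 O:3
Element totals:
  C: 9
  H: 16
  Br: 1
  F: 3
  O: 3
  S: 1
Molecular formula: C9H16BrF3O3S.
Molar mass = 341.182 g/mol.
Mass from Br: 1 × 79.904 = 79.904 g/mol.
%Br = 79.904 / 341.182 × 100 = 23.42%.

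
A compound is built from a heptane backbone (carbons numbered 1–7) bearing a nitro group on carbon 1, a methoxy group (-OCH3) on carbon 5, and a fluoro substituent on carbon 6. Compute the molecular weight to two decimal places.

193.22 g/mol

Atom tally by fragment:
  O2NCH2 → C:1 H:2 N:1 O:2
  CH2 → C:1 H:2
  CH2 → C:1 H:2
  CH2 → C:1 H:2
  CH(OCH3) → C:2 H:4 O:1
  CH(F) → C:1 H:1 F:1
  CH3 → C:1 H:3
Element totals:
  C: 8
  H: 16
  F: 1
  N: 1
  O: 3
Molecular formula: C8H16FNO3.
  M = 8(12.011) + 16(1.008) + 18.998 + 14.007 + 3(15.999)
    = 96.088 + 16.128 + 18.998 + 14.007 + 47.997 = 193.218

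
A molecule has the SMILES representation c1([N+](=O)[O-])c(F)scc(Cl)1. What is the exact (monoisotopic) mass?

180.9401

Atom tally by fragment:
  thiophene ring core → C:4 H:4 S:1
  (− 3 ring H displaced by substituents)
  + NO2 → N:1 O:2
  + F → F:1
  + Cl → Cl:1
Element totals:
  C: 4
  H: 1
  Cl: 1
  F: 1
  N: 1
  O: 2
  S: 1
Molecular formula: C4HClFNO2S.
  M = 4(12.0) + 1.007825 + 34.968853 + 18.998403 + 14.003074 + 2(15.994915) + 31.972071
    = 48.000000 + 1.007825 + 34.968853 + 18.998403 + 14.003074 + 31.989830 + 31.972071 = 180.940056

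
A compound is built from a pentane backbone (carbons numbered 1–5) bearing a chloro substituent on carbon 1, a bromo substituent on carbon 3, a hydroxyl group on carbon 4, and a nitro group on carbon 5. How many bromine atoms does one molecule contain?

Atom tally by fragment:
  ClCH2 → C:1 H:2 Cl:1
  CH2 → C:1 H:2
  CH(Br) → C:1 H:1 Br:1
  CH(OH) → C:1 H:2 O:1
  CH2NO2 → C:1 H:2 N:1 O:2
Element totals:
  C: 5
  H: 9
  Br: 1
  Cl: 1
  N: 1
  O: 3

1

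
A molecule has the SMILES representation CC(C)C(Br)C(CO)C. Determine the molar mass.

195.10 g/mol

Atom tally by fragment:
  CH3 → C:1 H:3
  CH(CH3) → C:2 H:4
  CH(Br) → C:1 H:1 Br:1
  CH(CH2OH) → C:2 H:4 O:1
  CH3 → C:1 H:3
Element totals:
  C: 7
  H: 15
  Br: 1
  O: 1
Molecular formula: C7H15BrO.
  M = 7(12.011) + 15(1.008) + 79.904 + 15.999
    = 84.077 + 15.120 + 79.904 + 15.999 = 195.100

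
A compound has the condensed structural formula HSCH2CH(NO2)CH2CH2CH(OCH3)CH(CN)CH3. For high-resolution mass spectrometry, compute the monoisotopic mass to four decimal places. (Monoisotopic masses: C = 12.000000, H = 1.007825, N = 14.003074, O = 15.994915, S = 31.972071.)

232.0882

Atom tally by fragment:
  HSCH2 → C:1 H:3 S:1
  CH(NO2) → C:1 H:1 N:1 O:2
  CH2 → C:1 H:2
  CH2 → C:1 H:2
  CH(OCH3) → C:2 H:4 O:1
  CH(CN) → C:2 H:1 N:1
  CH3 → C:1 H:3
Element totals:
  C: 9
  H: 16
  N: 2
  O: 3
  S: 1
Molecular formula: C9H16N2O3S.
  M = 9(12.0) + 16(1.007825) + 2(14.003074) + 3(15.994915) + 31.972071
    = 108.000000 + 16.125200 + 28.006148 + 47.984745 + 31.972071 = 232.088164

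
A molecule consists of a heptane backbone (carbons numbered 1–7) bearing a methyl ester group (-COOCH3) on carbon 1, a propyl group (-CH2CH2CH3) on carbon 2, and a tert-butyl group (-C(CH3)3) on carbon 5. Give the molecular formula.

Atom tally by fragment:
  CH3OOCCH2 → C:3 H:5 O:2
  CH(CH2CH2CH3) → C:4 H:8
  CH2 → C:1 H:2
  CH2 → C:1 H:2
  CH(C(CH3)3) → C:5 H:10
  CH2 → C:1 H:2
  CH3 → C:1 H:3
Element totals:
  C: 16
  H: 32
  O: 2

C16H32O2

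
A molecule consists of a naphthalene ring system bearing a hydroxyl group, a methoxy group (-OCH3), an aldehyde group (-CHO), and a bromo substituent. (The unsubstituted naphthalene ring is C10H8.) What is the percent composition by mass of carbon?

Atom tally by fragment:
  naphthalene ring system core → C:10 H:8
  (− 4 ring H displaced by substituents)
  + OH → O:1 H:1
  + OCH3 → C:1 H:3 O:1
  + CHO → C:1 H:1 O:1
  + Br → Br:1
Element totals:
  C: 12
  H: 9
  Br: 1
  O: 3
Molecular formula: C12H9BrO3.
Molar mass = 281.105 g/mol.
Mass from C: 12 × 12.011 = 144.132 g/mol.
%C = 144.132 / 281.105 × 100 = 51.27%.

51.27%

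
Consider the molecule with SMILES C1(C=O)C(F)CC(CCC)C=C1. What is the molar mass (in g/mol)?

170.23 g/mol

Atom tally by fragment:
  cyclohexene ring core → C:6 H:10
  (− 3 ring H displaced by substituents)
  + CHO → C:1 H:1 O:1
  + F → F:1
  + CH2CH2CH3 → C:3 H:7
Element totals:
  C: 10
  H: 15
  F: 1
  O: 1
Molecular formula: C10H15FO.
  M = 10(12.011) + 15(1.008) + 18.998 + 15.999
    = 120.110 + 15.120 + 18.998 + 15.999 = 170.227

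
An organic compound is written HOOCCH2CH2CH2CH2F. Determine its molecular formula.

Atom tally by fragment:
  HOOCCH2 → C:2 H:3 O:2
  CH2 → C:1 H:2
  CH2 → C:1 H:2
  CH2F → C:1 H:2 F:1
Element totals:
  C: 5
  H: 9
  F: 1
  O: 2

C5H9FO2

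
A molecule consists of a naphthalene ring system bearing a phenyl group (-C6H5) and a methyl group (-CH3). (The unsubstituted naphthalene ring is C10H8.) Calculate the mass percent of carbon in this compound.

Atom tally by fragment:
  naphthalene ring system core → C:10 H:8
  (− 2 ring H displaced by substituents)
  + C6H5 → C:6 H:5
  + CH3 → C:1 H:3
Element totals:
  C: 17
  H: 14
Molecular formula: C17H14.
Molar mass = 218.299 g/mol.
Mass from C: 17 × 12.011 = 204.187 g/mol.
%C = 204.187 / 218.299 × 100 = 93.54%.

93.54%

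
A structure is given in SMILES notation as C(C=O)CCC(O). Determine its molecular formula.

C5H10O2

Atom tally by fragment:
  OHCCH2 → C:2 H:3 O:1
  CH2 → C:1 H:2
  CH2 → C:1 H:2
  CH2OH → C:1 H:3 O:1
Element totals:
  C: 5
  H: 10
  O: 2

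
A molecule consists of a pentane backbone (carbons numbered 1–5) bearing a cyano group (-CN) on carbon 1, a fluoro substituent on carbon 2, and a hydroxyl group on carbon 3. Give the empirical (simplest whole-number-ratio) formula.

Atom tally by fragment:
  NCCH2 → C:2 H:2 N:1
  CH(F) → C:1 H:1 F:1
  CH(OH) → C:1 H:2 O:1
  CH2 → C:1 H:2
  CH3 → C:1 H:3
Element totals:
  C: 6
  H: 10
  F: 1
  N: 1
  O: 1
Molecular formula: C6H10FNO.
gcd of subscripts (6, 1, 10, 1, 1) = 1, so the empirical formula equals the molecular formula.

C6H10FNO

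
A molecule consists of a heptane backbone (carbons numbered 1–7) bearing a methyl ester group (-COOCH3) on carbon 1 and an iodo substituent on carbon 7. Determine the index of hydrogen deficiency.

1

Atom tally by fragment:
  CH3OOCCH2 → C:3 H:5 O:2
  CH2 → C:1 H:2
  CH2 → C:1 H:2
  CH2 → C:1 H:2
  CH2 → C:1 H:2
  CH2 → C:1 H:2
  CH2I → C:1 H:2 I:1
Element totals:
  C: 9
  H: 17
  I: 1
  O: 2
Molecular formula: C9H17IO2.
DoU = (2C + 2 + N − H − X) / 2 = (2·9 + 2 + 0 − 17 − 1) / 2 = 1.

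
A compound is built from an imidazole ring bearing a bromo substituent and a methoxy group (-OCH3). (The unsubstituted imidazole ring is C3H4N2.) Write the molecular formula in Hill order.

Atom tally by fragment:
  imidazole ring core → C:3 H:4 N:2
  (− 2 ring H displaced by substituents)
  + Br → Br:1
  + OCH3 → C:1 H:3 O:1
Element totals:
  C: 4
  H: 5
  Br: 1
  N: 2
  O: 1

C4H5BrN2O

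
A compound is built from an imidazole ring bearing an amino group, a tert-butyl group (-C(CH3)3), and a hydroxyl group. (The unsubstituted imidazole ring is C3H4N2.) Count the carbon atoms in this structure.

Atom tally by fragment:
  imidazole ring core → C:3 H:4 N:2
  (− 3 ring H displaced by substituents)
  + NH2 → N:1 H:2
  + C(CH3)3 → C:4 H:9
  + OH → O:1 H:1
Element totals:
  C: 7
  H: 13
  N: 3
  O: 1

7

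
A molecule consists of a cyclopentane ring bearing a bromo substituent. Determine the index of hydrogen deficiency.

Atom tally by fragment:
  cyclopentane ring core → C:5 H:10
  (− 1 ring H displaced by substituents)
  + Br → Br:1
Element totals:
  C: 5
  H: 9
  Br: 1
Molecular formula: C5H9Br.
DoU = (2C + 2 + N − H − X) / 2 = (2·5 + 2 + 0 − 9 − 1) / 2 = 1.

1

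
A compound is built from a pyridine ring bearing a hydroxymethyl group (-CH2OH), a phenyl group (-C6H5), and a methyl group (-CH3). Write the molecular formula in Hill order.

C13H13NO

Atom tally by fragment:
  pyridine ring core → C:5 H:5 N:1
  (− 3 ring H displaced by substituents)
  + CH2OH → C:1 H:3 O:1
  + C6H5 → C:6 H:5
  + CH3 → C:1 H:3
Element totals:
  C: 13
  H: 13
  N: 1
  O: 1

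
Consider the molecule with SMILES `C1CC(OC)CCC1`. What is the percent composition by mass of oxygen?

14.01%

Atom tally by fragment:
  cyclohexane ring core → C:6 H:12
  (− 1 ring H displaced by substituents)
  + OCH3 → C:1 H:3 O:1
Element totals:
  C: 7
  H: 14
  O: 1
Molecular formula: C7H14O.
Molar mass = 114.188 g/mol.
Mass from O: 1 × 15.999 = 15.999 g/mol.
%O = 15.999 / 114.188 × 100 = 14.01%.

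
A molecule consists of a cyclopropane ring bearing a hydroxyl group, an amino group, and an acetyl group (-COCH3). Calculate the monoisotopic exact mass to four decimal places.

Atom tally by fragment:
  cyclopropane ring core → C:3 H:6
  (− 3 ring H displaced by substituents)
  + OH → O:1 H:1
  + NH2 → N:1 H:2
  + COCH3 → C:2 H:3 O:1
Element totals:
  C: 5
  H: 9
  N: 1
  O: 2
Molecular formula: C5H9NO2.
  M = 5(12.0) + 9(1.007825) + 14.003074 + 2(15.994915)
    = 60.000000 + 9.070425 + 14.003074 + 31.989830 = 115.063329

115.0633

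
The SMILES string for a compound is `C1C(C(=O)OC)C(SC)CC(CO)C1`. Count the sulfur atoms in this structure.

1

Atom tally by fragment:
  cyclohexane ring core → C:6 H:12
  (− 3 ring H displaced by substituents)
  + COOCH3 → C:2 H:3 O:2
  + SCH3 → C:1 H:3 S:1
  + CH2OH → C:1 H:3 O:1
Element totals:
  C: 10
  H: 18
  O: 3
  S: 1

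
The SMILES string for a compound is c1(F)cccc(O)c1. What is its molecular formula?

C6H5FO

Atom tally by fragment:
  benzene ring core → C:6 H:6
  (− 2 ring H displaced by substituents)
  + F → F:1
  + OH → O:1 H:1
Element totals:
  C: 6
  H: 5
  F: 1
  O: 1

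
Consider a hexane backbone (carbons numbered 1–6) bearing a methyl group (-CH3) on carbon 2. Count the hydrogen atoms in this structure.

Atom tally by fragment:
  CH3 → C:1 H:3
  CH(CH3) → C:2 H:4
  CH2 → C:1 H:2
  CH2 → C:1 H:2
  CH2 → C:1 H:2
  CH3 → C:1 H:3
Element totals:
  C: 7
  H: 16

16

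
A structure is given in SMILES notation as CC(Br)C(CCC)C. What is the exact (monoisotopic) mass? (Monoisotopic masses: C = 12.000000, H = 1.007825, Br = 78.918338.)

178.0357

Atom tally by fragment:
  CH3 → C:1 H:3
  CH(Br) → C:1 H:1 Br:1
  CH(CH2CH2CH3) → C:4 H:8
  CH3 → C:1 H:3
Element totals:
  C: 7
  H: 15
  Br: 1
Molecular formula: C7H15Br.
  M = 7(12.0) + 15(1.007825) + 78.918338
    = 84.000000 + 15.117375 + 78.918338 = 178.035713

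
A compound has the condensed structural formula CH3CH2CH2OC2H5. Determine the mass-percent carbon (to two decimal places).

Element totals:
  C: 5
  H: 12
  O: 1
Molecular formula: C5H12O.
Molar mass = 88.150 g/mol.
Mass from C: 5 × 12.011 = 60.055 g/mol.
%C = 60.055 / 88.150 × 100 = 68.13%.

68.13%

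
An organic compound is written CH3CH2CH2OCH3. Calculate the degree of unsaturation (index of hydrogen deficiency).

Atom tally by fragment:
  CH3 → C:1 H:3
  CH2 → C:1 H:2
  CH2OCH3 → C:2 H:5 O:1
Element totals:
  C: 4
  H: 10
  O: 1
Molecular formula: C4H10O.
DoU = (2C + 2 + N − H − X) / 2 = (2·4 + 2 + 0 − 10 − 0) / 2 = 0.

0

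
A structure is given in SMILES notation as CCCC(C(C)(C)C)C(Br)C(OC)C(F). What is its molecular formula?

C12H24BrFO

Atom tally by fragment:
  CH3 → C:1 H:3
  CH2 → C:1 H:2
  CH2 → C:1 H:2
  CH(C(CH3)3) → C:5 H:10
  CH(Br) → C:1 H:1 Br:1
  CH(OCH3) → C:2 H:4 O:1
  CH2F → C:1 H:2 F:1
Element totals:
  C: 12
  H: 24
  Br: 1
  F: 1
  O: 1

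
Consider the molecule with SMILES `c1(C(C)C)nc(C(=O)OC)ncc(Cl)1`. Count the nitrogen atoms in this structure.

2

Atom tally by fragment:
  pyrimidine ring core → C:4 H:4 N:2
  (− 3 ring H displaced by substituents)
  + CH(CH3)2 → C:3 H:7
  + COOCH3 → C:2 H:3 O:2
  + Cl → Cl:1
Element totals:
  C: 9
  H: 11
  Cl: 1
  N: 2
  O: 2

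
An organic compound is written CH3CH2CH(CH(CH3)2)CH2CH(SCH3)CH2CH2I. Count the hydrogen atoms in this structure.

23

Element totals:
  C: 11
  H: 23
  I: 1
  S: 1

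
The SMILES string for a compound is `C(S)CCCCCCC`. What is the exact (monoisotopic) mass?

Atom tally by fragment:
  HSCH2 → C:1 H:3 S:1
  CH2 → C:1 H:2
  CH2 → C:1 H:2
  CH2 → C:1 H:2
  CH2 → C:1 H:2
  CH2 → C:1 H:2
  CH2 → C:1 H:2
  CH3 → C:1 H:3
Element totals:
  C: 8
  H: 18
  S: 1
Molecular formula: C8H18S.
  M = 8(12.0) + 18(1.007825) + 31.972071
    = 96.000000 + 18.140850 + 31.972071 = 146.112921

146.1129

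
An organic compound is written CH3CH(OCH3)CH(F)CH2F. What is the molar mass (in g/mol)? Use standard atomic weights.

124.13 g/mol

Element totals:
  C: 5
  H: 10
  F: 2
  O: 1
Molecular formula: C5H10F2O.
  M = 5(12.011) + 10(1.008) + 2(18.998) + 15.999
    = 60.055 + 10.080 + 37.996 + 15.999 = 124.130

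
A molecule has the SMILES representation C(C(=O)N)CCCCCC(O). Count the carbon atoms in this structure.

Atom tally by fragment:
  H2NOCCH2 → C:2 H:4 O:1 N:1
  CH2 → C:1 H:2
  CH2 → C:1 H:2
  CH2 → C:1 H:2
  CH2 → C:1 H:2
  CH2 → C:1 H:2
  CH2OH → C:1 H:3 O:1
Element totals:
  C: 8
  H: 17
  N: 1
  O: 2

8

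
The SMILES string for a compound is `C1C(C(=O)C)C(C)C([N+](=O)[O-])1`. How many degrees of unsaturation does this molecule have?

Atom tally by fragment:
  cyclobutane ring core → C:4 H:8
  (− 3 ring H displaced by substituents)
  + COCH3 → C:2 H:3 O:1
  + CH3 → C:1 H:3
  + NO2 → N:1 O:2
Element totals:
  C: 7
  H: 11
  N: 1
  O: 3
Molecular formula: C7H11NO3.
DoU = (2C + 2 + N − H − X) / 2 = (2·7 + 2 + 1 − 11 − 0) / 2 = 3.

3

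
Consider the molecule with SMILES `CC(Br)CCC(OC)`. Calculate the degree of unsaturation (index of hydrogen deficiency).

0

Atom tally by fragment:
  CH3 → C:1 H:3
  CH(Br) → C:1 H:1 Br:1
  CH2 → C:1 H:2
  CH2 → C:1 H:2
  CH2OCH3 → C:2 H:5 O:1
Element totals:
  C: 6
  H: 13
  Br: 1
  O: 1
Molecular formula: C6H13BrO.
DoU = (2C + 2 + N − H − X) / 2 = (2·6 + 2 + 0 − 13 − 1) / 2 = 0.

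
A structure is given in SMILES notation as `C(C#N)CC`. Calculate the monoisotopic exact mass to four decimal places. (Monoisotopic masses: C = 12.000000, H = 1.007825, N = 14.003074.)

69.0578

Atom tally by fragment:
  NCCH2 → C:2 H:2 N:1
  CH2 → C:1 H:2
  CH3 → C:1 H:3
Element totals:
  C: 4
  H: 7
  N: 1
Molecular formula: C4H7N.
  M = 4(12.0) + 7(1.007825) + 14.003074
    = 48.000000 + 7.054775 + 14.003074 = 69.057849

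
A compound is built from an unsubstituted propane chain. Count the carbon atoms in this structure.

3

Atom tally by fragment:
  CH3 → C:1 H:3
  CH2 → C:1 H:2
  CH3 → C:1 H:3
Element totals:
  C: 3
  H: 8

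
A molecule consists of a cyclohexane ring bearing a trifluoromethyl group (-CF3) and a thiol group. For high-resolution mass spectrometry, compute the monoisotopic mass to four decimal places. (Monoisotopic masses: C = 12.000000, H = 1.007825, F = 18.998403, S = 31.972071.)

Atom tally by fragment:
  cyclohexane ring core → C:6 H:12
  (− 2 ring H displaced by substituents)
  + CF3 → C:1 F:3
  + SH → S:1 H:1
Element totals:
  C: 7
  H: 11
  F: 3
  S: 1
Molecular formula: C7H11F3S.
  M = 7(12.0) + 11(1.007825) + 3(18.998403) + 31.972071
    = 84.000000 + 11.086075 + 56.995209 + 31.972071 = 184.053355

184.0534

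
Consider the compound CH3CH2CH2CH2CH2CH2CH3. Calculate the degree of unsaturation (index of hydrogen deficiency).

Element totals:
  C: 7
  H: 16
Molecular formula: C7H16.
DoU = (2C + 2 + N − H − X) / 2 = (2·7 + 2 + 0 − 16 − 0) / 2 = 0.

0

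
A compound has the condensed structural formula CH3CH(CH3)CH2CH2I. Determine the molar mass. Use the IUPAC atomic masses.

198.05 g/mol

Element totals:
  C: 5
  H: 11
  I: 1
Molecular formula: C5H11I.
  M = 5(12.011) + 11(1.008) + 126.904
    = 60.055 + 11.088 + 126.904 = 198.047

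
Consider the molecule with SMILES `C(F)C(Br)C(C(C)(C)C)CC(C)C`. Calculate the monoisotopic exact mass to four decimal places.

252.0889

Atom tally by fragment:
  FCH2 → C:1 H:2 F:1
  CH(Br) → C:1 H:1 Br:1
  CH(C(CH3)3) → C:5 H:10
  CH2 → C:1 H:2
  CH(CH3) → C:2 H:4
  CH3 → C:1 H:3
Element totals:
  C: 11
  H: 22
  Br: 1
  F: 1
Molecular formula: C11H22BrF.
  M = 11(12.0) + 22(1.007825) + 78.918338 + 18.998403
    = 132.000000 + 22.172150 + 78.918338 + 18.998403 = 252.088891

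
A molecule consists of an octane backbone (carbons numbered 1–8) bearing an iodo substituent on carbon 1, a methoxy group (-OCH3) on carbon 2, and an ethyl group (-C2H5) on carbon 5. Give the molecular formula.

Atom tally by fragment:
  ICH2 → C:1 H:2 I:1
  CH(OCH3) → C:2 H:4 O:1
  CH2 → C:1 H:2
  CH2 → C:1 H:2
  CH(C2H5) → C:3 H:6
  CH2 → C:1 H:2
  CH2 → C:1 H:2
  CH3 → C:1 H:3
Element totals:
  C: 11
  H: 23
  I: 1
  O: 1

C11H23IO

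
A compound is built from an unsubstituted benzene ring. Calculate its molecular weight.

Atom tally by fragment:
  benzene ring core → C:6 H:6
Element totals:
  C: 6
  H: 6
Molecular formula: C6H6.
  M = 6(12.011) + 6(1.008)
    = 72.066 + 6.048 = 78.114

78.11 g/mol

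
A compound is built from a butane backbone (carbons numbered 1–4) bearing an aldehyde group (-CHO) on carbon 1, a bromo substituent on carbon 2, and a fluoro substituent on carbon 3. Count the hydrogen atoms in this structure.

Atom tally by fragment:
  OHCCH2 → C:2 H:3 O:1
  CH(Br) → C:1 H:1 Br:1
  CH(F) → C:1 H:1 F:1
  CH3 → C:1 H:3
Element totals:
  C: 5
  H: 8
  Br: 1
  F: 1
  O: 1

8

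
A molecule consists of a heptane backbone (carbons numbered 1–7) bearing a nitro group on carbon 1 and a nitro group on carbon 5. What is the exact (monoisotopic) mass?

190.0954

Atom tally by fragment:
  O2NCH2 → C:1 H:2 N:1 O:2
  CH2 → C:1 H:2
  CH2 → C:1 H:2
  CH2 → C:1 H:2
  CH(NO2) → C:1 H:1 N:1 O:2
  CH2 → C:1 H:2
  CH3 → C:1 H:3
Element totals:
  C: 7
  H: 14
  N: 2
  O: 4
Molecular formula: C7H14N2O4.
  M = 7(12.0) + 14(1.007825) + 2(14.003074) + 4(15.994915)
    = 84.000000 + 14.109550 + 28.006148 + 63.979660 = 190.095358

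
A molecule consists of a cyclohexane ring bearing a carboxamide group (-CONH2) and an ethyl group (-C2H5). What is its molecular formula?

C9H17NO

Atom tally by fragment:
  cyclohexane ring core → C:6 H:12
  (− 2 ring H displaced by substituents)
  + CONH2 → C:1 H:2 O:1 N:1
  + C2H5 → C:2 H:5
Element totals:
  C: 9
  H: 17
  N: 1
  O: 1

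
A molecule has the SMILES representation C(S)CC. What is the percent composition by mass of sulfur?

Atom tally by fragment:
  HSCH2 → C:1 H:3 S:1
  CH2 → C:1 H:2
  CH3 → C:1 H:3
Element totals:
  C: 3
  H: 8
  S: 1
Molecular formula: C3H8S.
Molar mass = 76.157 g/mol.
Mass from S: 1 × 32.06 = 32.060 g/mol.
%S = 32.060 / 76.157 × 100 = 42.10%.

42.10%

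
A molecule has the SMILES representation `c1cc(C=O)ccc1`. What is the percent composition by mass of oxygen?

15.08%

Atom tally by fragment:
  benzene ring core → C:6 H:6
  (− 1 ring H displaced by substituents)
  + CHO → C:1 H:1 O:1
Element totals:
  C: 7
  H: 6
  O: 1
Molecular formula: C7H6O.
Molar mass = 106.124 g/mol.
Mass from O: 1 × 15.999 = 15.999 g/mol.
%O = 15.999 / 106.124 × 100 = 15.08%.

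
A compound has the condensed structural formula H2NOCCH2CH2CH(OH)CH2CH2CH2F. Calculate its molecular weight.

Atom tally by fragment:
  H2NOCCH2 → C:2 H:4 O:1 N:1
  CH2 → C:1 H:2
  CH(OH) → C:1 H:2 O:1
  CH2 → C:1 H:2
  CH2 → C:1 H:2
  CH2F → C:1 H:2 F:1
Element totals:
  C: 7
  H: 14
  F: 1
  N: 1
  O: 2
Molecular formula: C7H14FNO2.
  M = 7(12.011) + 14(1.008) + 18.998 + 14.007 + 2(15.999)
    = 84.077 + 14.112 + 18.998 + 14.007 + 31.998 = 163.192

163.19 g/mol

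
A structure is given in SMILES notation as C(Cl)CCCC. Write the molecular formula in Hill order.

Atom tally by fragment:
  ClCH2 → C:1 H:2 Cl:1
  CH2 → C:1 H:2
  CH2 → C:1 H:2
  CH2 → C:1 H:2
  CH3 → C:1 H:3
Element totals:
  C: 5
  H: 11
  Cl: 1

C5H11Cl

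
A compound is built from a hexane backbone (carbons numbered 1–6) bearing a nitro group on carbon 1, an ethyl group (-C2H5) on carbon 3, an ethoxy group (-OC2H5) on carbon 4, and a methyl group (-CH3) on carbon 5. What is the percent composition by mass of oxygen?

22.09%

Atom tally by fragment:
  O2NCH2 → C:1 H:2 N:1 O:2
  CH2 → C:1 H:2
  CH(C2H5) → C:3 H:6
  CH(OC2H5) → C:3 H:6 O:1
  CH(CH3) → C:2 H:4
  CH3 → C:1 H:3
Element totals:
  C: 11
  H: 23
  N: 1
  O: 3
Molecular formula: C11H23NO3.
Molar mass = 217.309 g/mol.
Mass from O: 3 × 15.999 = 47.997 g/mol.
%O = 47.997 / 217.309 × 100 = 22.09%.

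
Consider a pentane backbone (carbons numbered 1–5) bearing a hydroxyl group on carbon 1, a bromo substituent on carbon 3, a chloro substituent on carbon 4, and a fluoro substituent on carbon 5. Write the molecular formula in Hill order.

Atom tally by fragment:
  HOCH2 → C:1 H:3 O:1
  CH2 → C:1 H:2
  CH(Br) → C:1 H:1 Br:1
  CH(Cl) → C:1 H:1 Cl:1
  CH2F → C:1 H:2 F:1
Element totals:
  C: 5
  H: 9
  Br: 1
  Cl: 1
  F: 1
  O: 1

C5H9BrClFO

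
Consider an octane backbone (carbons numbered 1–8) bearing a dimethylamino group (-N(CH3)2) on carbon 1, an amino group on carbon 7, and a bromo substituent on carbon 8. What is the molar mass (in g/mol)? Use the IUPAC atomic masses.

251.21 g/mol

Atom tally by fragment:
  (CH3)2NCH2 → C:3 H:8 N:1
  CH2 → C:1 H:2
  CH2 → C:1 H:2
  CH2 → C:1 H:2
  CH2 → C:1 H:2
  CH2 → C:1 H:2
  CH(NH2) → C:1 H:3 N:1
  CH2Br → C:1 H:2 Br:1
Element totals:
  C: 10
  H: 23
  Br: 1
  N: 2
Molecular formula: C10H23BrN2.
  M = 10(12.011) + 23(1.008) + 79.904 + 2(14.007)
    = 120.110 + 23.184 + 79.904 + 28.014 = 251.212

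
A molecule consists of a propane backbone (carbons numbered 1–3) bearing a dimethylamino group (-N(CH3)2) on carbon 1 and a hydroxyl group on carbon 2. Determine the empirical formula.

Atom tally by fragment:
  (CH3)2NCH2 → C:3 H:8 N:1
  CH(OH) → C:1 H:2 O:1
  CH3 → C:1 H:3
Element totals:
  C: 5
  H: 13
  N: 1
  O: 1
Molecular formula: C5H13NO.
gcd of subscripts (5, 13, 1, 1) = 1, so the empirical formula equals the molecular formula.

C5H13NO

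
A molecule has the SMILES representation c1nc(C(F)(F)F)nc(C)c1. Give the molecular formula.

Atom tally by fragment:
  pyrimidine ring core → C:4 H:4 N:2
  (− 2 ring H displaced by substituents)
  + CF3 → C:1 F:3
  + CH3 → C:1 H:3
Element totals:
  C: 6
  H: 5
  F: 3
  N: 2

C6H5F3N2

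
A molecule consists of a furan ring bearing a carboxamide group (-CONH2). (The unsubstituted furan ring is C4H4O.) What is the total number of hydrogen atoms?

5

Atom tally by fragment:
  furan ring core → C:4 H:4 O:1
  (− 1 ring H displaced by substituents)
  + CONH2 → C:1 H:2 O:1 N:1
Element totals:
  C: 5
  H: 5
  N: 1
  O: 2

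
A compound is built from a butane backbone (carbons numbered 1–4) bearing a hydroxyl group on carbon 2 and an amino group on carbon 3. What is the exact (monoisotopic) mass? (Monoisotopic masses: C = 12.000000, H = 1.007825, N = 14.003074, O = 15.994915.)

89.0841

Atom tally by fragment:
  CH3 → C:1 H:3
  CH(OH) → C:1 H:2 O:1
  CH(NH2) → C:1 H:3 N:1
  CH3 → C:1 H:3
Element totals:
  C: 4
  H: 11
  N: 1
  O: 1
Molecular formula: C4H11NO.
  M = 4(12.0) + 11(1.007825) + 14.003074 + 15.994915
    = 48.000000 + 11.086075 + 14.003074 + 15.994915 = 89.084064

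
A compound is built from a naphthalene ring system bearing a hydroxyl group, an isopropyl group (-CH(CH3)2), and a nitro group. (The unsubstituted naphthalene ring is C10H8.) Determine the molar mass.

231.25 g/mol

Atom tally by fragment:
  naphthalene ring system core → C:10 H:8
  (− 3 ring H displaced by substituents)
  + OH → O:1 H:1
  + CH(CH3)2 → C:3 H:7
  + NO2 → N:1 O:2
Element totals:
  C: 13
  H: 13
  N: 1
  O: 3
Molecular formula: C13H13NO3.
  M = 13(12.011) + 13(1.008) + 14.007 + 3(15.999)
    = 156.143 + 13.104 + 14.007 + 47.997 = 231.251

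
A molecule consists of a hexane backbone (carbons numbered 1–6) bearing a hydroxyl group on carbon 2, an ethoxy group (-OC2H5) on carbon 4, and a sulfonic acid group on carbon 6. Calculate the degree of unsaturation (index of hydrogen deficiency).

0

Atom tally by fragment:
  CH3 → C:1 H:3
  CH(OH) → C:1 H:2 O:1
  CH2 → C:1 H:2
  CH(OC2H5) → C:3 H:6 O:1
  CH2 → C:1 H:2
  CH2SO3H → C:1 H:3 S:1 O:3
Element totals:
  C: 8
  H: 18
  O: 5
  S: 1
Molecular formula: C8H18O5S.
DoU = (2C + 2 + N − H − X) / 2 = (2·8 + 2 + 0 − 18 − 0) / 2 = 0.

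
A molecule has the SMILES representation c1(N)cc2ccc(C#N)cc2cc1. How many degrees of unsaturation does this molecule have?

9

Atom tally by fragment:
  naphthalene ring system core → C:10 H:8
  (− 2 ring H displaced by substituents)
  + NH2 → N:1 H:2
  + CN → C:1 N:1
Element totals:
  C: 11
  H: 8
  N: 2
Molecular formula: C11H8N2.
DoU = (2C + 2 + N − H − X) / 2 = (2·11 + 2 + 2 − 8 − 0) / 2 = 9.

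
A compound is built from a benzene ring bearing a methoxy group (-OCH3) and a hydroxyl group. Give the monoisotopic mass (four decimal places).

124.0524

Atom tally by fragment:
  benzene ring core → C:6 H:6
  (− 2 ring H displaced by substituents)
  + OCH3 → C:1 H:3 O:1
  + OH → O:1 H:1
Element totals:
  C: 7
  H: 8
  O: 2
Molecular formula: C7H8O2.
  M = 7(12.0) + 8(1.007825) + 2(15.994915)
    = 84.000000 + 8.062600 + 31.989830 = 124.052430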